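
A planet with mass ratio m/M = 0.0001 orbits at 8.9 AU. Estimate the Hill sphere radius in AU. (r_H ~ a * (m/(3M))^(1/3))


r_H = a * (m/3M)^(1/3) = 8.9 * (0.0001/3)^(1/3) = 0.2864

0.2864 AU


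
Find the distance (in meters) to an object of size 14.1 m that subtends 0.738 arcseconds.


D = size / theta_rad, theta_rad = 0.738 * pi/(180*3600) = 3.578e-06, D = 3.941e+06

3.941e+06 m


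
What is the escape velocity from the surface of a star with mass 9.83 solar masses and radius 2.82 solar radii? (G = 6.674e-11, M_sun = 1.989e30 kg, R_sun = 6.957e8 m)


M = 9.83 * 1.989e30 kg = 1.955187e+31 kg; R = 2.82 * 6.957e8 m = 1.961874e+09 m. v_esc = sqrt(2GM/R) = sqrt(2 * 6.674e-11 * 1.955187e+31 / 1.961874e+09) = 1.153e+06

1.153e+06 m/s


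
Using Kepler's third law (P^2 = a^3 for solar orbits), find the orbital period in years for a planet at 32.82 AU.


P = a^(3/2) = 32.82^1.5 = 188.0217

188.0217 years


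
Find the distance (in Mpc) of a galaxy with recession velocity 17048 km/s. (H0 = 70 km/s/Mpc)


d = v / H0 = 17048 / 70 = 243.5429

243.5429 Mpc


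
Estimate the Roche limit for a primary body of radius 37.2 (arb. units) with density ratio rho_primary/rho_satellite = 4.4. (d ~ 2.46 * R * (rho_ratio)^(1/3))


d_Roche = 2.46 * 37.2 * 4.4^(1/3) = 149.9555

149.9555


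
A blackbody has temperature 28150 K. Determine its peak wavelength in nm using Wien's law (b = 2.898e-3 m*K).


lam_max = b / T = 2.898e-3 / 28150 = 1.029e-07 m = 102.9485 nm

102.9485 nm


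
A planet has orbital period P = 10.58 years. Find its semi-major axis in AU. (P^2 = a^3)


a = P^(2/3) = 10.58^(2/3) = 4.8194

4.8194 AU


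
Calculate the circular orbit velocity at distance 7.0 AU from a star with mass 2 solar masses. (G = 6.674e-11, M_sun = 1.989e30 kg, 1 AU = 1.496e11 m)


v = sqrt(GM/r) = sqrt(6.674e-11 * 3.978e+30 / 1.047e+12) = 15922.4786

15922.4786 m/s


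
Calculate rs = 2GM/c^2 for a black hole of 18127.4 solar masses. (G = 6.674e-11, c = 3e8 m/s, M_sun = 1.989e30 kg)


M = 18127.4 * 1.989e30 kg = 3.60553986e+34 kg. rs = 2GM/c^2 = 2 * 6.674e-11 * 3.60553986e+34 / (3e8)^2 = 5.347e+07

5.347e+07 m


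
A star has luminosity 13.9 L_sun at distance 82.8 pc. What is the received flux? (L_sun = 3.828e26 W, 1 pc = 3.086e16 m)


F = L / (4*pi*d^2) = 5.321e+27 / (4*pi*(2.555e+18)^2) = 6.485e-11

6.485e-11 W/m^2


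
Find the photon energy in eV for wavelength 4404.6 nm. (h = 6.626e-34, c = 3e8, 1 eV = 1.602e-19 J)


E = hc/lambda = 6.626e-34 * 3e8 / 4.405e-06 = 4.513e-20 J = 0.2817 eV

0.2817 eV


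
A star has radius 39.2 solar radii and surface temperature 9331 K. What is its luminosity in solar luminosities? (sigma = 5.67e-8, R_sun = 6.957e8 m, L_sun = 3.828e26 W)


R = 39.2 * 6.957e8 m = 2.727144e+10 m. L = 4*pi*R^2*sigma*T^4 = 4*pi*(2.727144e+10)^2 * 5.67e-8 * 9331^4 = 4.017184898e+30 W. L/L_sun = 4.017184898e+30 / 3.828e26 = 10494.2134

10494.2134 L_sun


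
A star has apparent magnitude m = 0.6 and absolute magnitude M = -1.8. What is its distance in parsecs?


d = 10^((m - M + 5)/5) = 10^((0.6 - -1.8 + 5)/5) = 30.1995

30.1995 pc


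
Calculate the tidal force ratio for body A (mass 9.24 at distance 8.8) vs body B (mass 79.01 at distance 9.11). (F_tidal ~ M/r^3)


Ratio = (M1/r1^3) / (M2/r2^3) = (9.24/8.8^3) / (79.01/9.11^3) = 0.1297

0.1297


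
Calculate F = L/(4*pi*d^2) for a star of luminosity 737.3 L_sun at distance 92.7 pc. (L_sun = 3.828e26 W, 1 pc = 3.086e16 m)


F = L / (4*pi*d^2) = 2.822e+29 / (4*pi*(2.861e+18)^2) = 2.744e-09

2.744e-09 W/m^2


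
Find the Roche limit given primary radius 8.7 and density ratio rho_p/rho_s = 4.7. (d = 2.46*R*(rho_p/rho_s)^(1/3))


d_Roche = 2.46 * 8.7 * 4.7^(1/3) = 35.8498

35.8498


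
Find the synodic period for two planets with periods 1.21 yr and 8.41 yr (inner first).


1/P_syn = |1/P1 - 1/P2| = |1/1.21 - 1/8.41| => P_syn = 1.4133

1.4133 years


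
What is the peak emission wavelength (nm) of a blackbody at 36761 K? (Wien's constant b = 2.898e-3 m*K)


lam_max = b / T = 2.898e-3 / 36761 = 7.883e-08 m = 78.8335 nm

78.8335 nm


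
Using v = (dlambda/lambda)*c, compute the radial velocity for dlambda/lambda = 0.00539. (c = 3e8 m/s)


v = (dlambda/lambda) * c = 0.00539 * 3e8 = 1.617e+06

1.617e+06 m/s


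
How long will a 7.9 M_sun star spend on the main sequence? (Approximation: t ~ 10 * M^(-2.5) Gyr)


t = 10 * M^(-2.5) = 10 * 7.9^(-2.5) = 0.057

0.057 Gyr


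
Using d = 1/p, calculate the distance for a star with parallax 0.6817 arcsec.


d = 1/p = 1/0.6817 = 1.4669

1.4669 pc


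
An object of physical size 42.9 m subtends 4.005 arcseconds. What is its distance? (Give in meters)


D = size / theta_rad, theta_rad = 4.005 * pi/(180*3600) = 1.942e-05, D = 2.209e+06

2.209e+06 m


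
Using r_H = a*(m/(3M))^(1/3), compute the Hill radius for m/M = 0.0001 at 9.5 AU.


r_H = a * (m/3M)^(1/3) = 9.5 * (0.0001/3)^(1/3) = 0.3057

0.3057 AU


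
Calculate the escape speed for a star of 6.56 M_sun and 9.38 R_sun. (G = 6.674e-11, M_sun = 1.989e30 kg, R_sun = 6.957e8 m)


M = 6.56 * 1.989e30 kg = 1.304784e+31 kg; R = 9.38 * 6.957e8 m = 6.525666e+09 m. v_esc = sqrt(2GM/R) = sqrt(2 * 6.674e-11 * 1.304784e+31 / 6.525666e+09) = 516612.5942

516612.5942 m/s


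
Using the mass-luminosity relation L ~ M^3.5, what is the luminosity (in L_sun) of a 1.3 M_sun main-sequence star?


L/L_sun = (M/M_sun)^3.5 = 1.3^3.5 = 2.505

2.505 L_sun


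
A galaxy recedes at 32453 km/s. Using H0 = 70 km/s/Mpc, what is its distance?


d = v / H0 = 32453 / 70 = 463.6143

463.6143 Mpc


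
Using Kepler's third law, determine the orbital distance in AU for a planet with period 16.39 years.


a = P^(2/3) = 16.39^(2/3) = 6.4524

6.4524 AU


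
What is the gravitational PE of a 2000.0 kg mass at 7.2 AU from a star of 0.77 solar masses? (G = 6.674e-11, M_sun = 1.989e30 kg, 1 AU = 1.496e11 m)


M = 0.77 * 1.989e30 kg = 1.53153e+30 kg; r = 7.2 AU * 1.496e11 m/AU = 1.07712e+12 m. U = -GM*m/r = -(6.674e-11 * 1.53153e+30 * 2000.0) / 1.07712e+12 = -1.898e+11

-1.898e+11 J


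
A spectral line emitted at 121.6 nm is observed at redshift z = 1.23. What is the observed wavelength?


lam_obs = lam_emit * (1 + z) = 121.6 * (1 + 1.23) = 271.168

271.168 nm


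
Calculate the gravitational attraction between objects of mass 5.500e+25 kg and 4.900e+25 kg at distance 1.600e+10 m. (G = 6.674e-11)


F = G*m1*m2/r^2 = 6.674e-11 * 5.500e+25 * 4.900e+25 / (1.600e+10)^2 = 6.674e-11 * 2.695e+51 / 2.560e+20 = 7.026e+20

7.026e+20 N


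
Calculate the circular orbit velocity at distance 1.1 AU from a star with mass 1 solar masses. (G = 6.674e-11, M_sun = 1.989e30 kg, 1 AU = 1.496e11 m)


v = sqrt(GM/r) = sqrt(6.674e-11 * 1.989e+30 / 1.646e+11) = 28401.9627

28401.9627 m/s


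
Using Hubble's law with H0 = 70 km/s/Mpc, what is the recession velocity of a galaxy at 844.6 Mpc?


v = H0 * d = 70 * 844.6 = 59122.0

59122.0 km/s


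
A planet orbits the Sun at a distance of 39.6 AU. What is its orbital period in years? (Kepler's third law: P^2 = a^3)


P = a^(3/2) = 39.6^1.5 = 249.197

249.197 years


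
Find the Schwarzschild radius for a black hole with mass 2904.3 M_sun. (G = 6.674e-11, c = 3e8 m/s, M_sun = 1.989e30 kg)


M = 2904.3 * 1.989e30 kg = 5.7766527e+33 kg. rs = 2GM/c^2 = 2 * 6.674e-11 * 5.7766527e+33 / (3e8)^2 = 8.567e+06

8.567e+06 m


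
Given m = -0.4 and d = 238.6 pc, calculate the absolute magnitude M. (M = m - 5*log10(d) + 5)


M = m - 5*log10(d) + 5 = -0.4 - 5*log10(238.6) + 5 = -7.2884

-7.2884


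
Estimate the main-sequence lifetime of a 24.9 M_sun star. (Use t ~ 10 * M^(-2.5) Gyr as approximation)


t = 10 * M^(-2.5) = 10 * 24.9^(-2.5) = 0.0032

0.0032 Gyr


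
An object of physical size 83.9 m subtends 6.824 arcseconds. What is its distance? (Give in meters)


D = size / theta_rad, theta_rad = 6.824 * pi/(180*3600) = 3.308e-05, D = 2.536e+06

2.536e+06 m


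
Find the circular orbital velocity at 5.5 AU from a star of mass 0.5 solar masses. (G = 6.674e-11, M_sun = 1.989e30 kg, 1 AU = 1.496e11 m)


v = sqrt(GM/r) = sqrt(6.674e-11 * 9.945e+29 / 8.228e+11) = 8981.4892

8981.4892 m/s


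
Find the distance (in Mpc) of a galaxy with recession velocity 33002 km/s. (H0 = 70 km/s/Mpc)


d = v / H0 = 33002 / 70 = 471.4571

471.4571 Mpc


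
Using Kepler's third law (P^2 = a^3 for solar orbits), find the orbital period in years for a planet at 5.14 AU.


P = a^(3/2) = 5.14^1.5 = 11.6532

11.6532 years


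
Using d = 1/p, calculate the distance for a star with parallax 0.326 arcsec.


d = 1/p = 1/0.326 = 3.0675

3.0675 pc


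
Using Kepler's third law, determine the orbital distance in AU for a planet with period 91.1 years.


a = P^(2/3) = 91.1^(2/3) = 20.2463

20.2463 AU


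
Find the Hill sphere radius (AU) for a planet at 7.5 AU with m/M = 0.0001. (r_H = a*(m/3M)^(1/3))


r_H = a * (m/3M)^(1/3) = 7.5 * (0.0001/3)^(1/3) = 0.2414

0.2414 AU


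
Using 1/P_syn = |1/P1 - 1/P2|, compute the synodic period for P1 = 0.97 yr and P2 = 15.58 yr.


1/P_syn = |1/P1 - 1/P2| = |1/0.97 - 1/15.58| => P_syn = 1.0344

1.0344 years


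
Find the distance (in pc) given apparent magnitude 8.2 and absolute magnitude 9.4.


d = 10^((m - M + 5)/5) = 10^((8.2 - 9.4 + 5)/5) = 5.7544

5.7544 pc


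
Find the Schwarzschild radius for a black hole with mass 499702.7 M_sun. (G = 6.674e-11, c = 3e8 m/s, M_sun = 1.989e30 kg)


M = 499702.7 * 1.989e30 kg = 9.939086703e+35 kg. rs = 2GM/c^2 = 2 * 6.674e-11 * 9.939086703e+35 / (3e8)^2 = 1.474e+09

1.474e+09 m


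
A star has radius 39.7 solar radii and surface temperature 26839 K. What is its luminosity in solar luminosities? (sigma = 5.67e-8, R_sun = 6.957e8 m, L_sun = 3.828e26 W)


R = 39.7 * 6.957e8 m = 2.761929e+10 m. L = 4*pi*R^2*sigma*T^4 = 4*pi*(2.761929e+10)^2 * 5.67e-8 * 26839^4 = 2.820221795e+32 W. L/L_sun = 2.820221795e+32 / 3.828e26 = 736735.056

736735.056 L_sun


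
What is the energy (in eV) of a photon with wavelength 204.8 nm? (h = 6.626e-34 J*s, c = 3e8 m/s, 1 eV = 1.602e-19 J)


E = hc/lambda = 6.626e-34 * 3e8 / 2.048e-07 = 9.706e-19 J = 6.0587 eV

6.0587 eV


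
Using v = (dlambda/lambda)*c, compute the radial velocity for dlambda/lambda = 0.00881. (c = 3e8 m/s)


v = (dlambda/lambda) * c = 0.00881 * 3e8 = 2.643e+06

2.643e+06 m/s


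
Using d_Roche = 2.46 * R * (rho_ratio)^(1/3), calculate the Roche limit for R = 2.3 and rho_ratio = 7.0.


d_Roche = 2.46 * 2.3 * 7.0^(1/3) = 10.8234

10.8234


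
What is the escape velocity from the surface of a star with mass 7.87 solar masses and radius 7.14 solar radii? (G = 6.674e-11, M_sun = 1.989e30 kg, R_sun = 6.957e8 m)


M = 7.87 * 1.989e30 kg = 1.565343e+31 kg; R = 7.14 * 6.957e8 m = 4.967298e+09 m. v_esc = sqrt(2GM/R) = sqrt(2 * 6.674e-11 * 1.565343e+31 / 4.967298e+09) = 648563.8666

648563.8666 m/s


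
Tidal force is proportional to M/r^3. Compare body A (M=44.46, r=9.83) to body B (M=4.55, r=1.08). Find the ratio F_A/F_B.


Ratio = (M1/r1^3) / (M2/r2^3) = (44.46/9.83^3) / (4.55/1.08^3) = 0.013

0.013


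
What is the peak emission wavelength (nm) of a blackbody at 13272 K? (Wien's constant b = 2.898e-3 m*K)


lam_max = b / T = 2.898e-3 / 13272 = 2.184e-07 m = 218.3544 nm

218.3544 nm


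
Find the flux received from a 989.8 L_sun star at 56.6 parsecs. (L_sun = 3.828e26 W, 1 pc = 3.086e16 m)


F = L / (4*pi*d^2) = 3.789e+29 / (4*pi*(1.747e+18)^2) = 9.883e-09

9.883e-09 W/m^2


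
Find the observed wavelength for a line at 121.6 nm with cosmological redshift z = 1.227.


lam_obs = lam_emit * (1 + z) = 121.6 * (1 + 1.227) = 270.8032

270.8032 nm


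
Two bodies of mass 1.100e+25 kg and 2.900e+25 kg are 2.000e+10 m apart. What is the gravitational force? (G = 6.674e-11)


F = G*m1*m2/r^2 = 6.674e-11 * 1.100e+25 * 2.900e+25 / (2.000e+10)^2 = 6.674e-11 * 3.190e+50 / 4.000e+20 = 5.323e+19

5.323e+19 N


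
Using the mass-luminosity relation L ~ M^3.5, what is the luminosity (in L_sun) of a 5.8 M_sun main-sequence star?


L/L_sun = (M/M_sun)^3.5 = 5.8^3.5 = 469.8919

469.8919 L_sun


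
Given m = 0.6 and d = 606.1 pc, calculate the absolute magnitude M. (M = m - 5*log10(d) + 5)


M = m - 5*log10(d) + 5 = 0.6 - 5*log10(606.1) + 5 = -8.3127

-8.3127


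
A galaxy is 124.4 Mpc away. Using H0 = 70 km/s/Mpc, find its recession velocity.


v = H0 * d = 70 * 124.4 = 8708.0

8708.0 km/s


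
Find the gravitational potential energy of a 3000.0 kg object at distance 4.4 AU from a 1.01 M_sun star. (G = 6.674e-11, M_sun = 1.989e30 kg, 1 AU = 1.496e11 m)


M = 1.01 * 1.989e30 kg = 2.00889e+30 kg; r = 4.4 AU * 1.496e11 m/AU = 6.5824e+11 m. U = -GM*m/r = -(6.674e-11 * 2.00889e+30 * 3000.0) / 6.5824e+11 = -6.111e+11

-6.111e+11 J


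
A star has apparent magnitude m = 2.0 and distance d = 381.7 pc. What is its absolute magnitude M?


M = m - 5*log10(d) + 5 = 2.0 - 5*log10(381.7) + 5 = -5.9086

-5.9086


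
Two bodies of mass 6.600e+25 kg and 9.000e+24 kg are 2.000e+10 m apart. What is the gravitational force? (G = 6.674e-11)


F = G*m1*m2/r^2 = 6.674e-11 * 6.600e+25 * 9.000e+24 / (2.000e+10)^2 = 6.674e-11 * 5.940e+50 / 4.000e+20 = 9.911e+19

9.911e+19 N


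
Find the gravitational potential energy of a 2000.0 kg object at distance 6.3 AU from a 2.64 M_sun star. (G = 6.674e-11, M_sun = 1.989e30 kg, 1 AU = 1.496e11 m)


M = 2.64 * 1.989e30 kg = 5.25096e+30 kg; r = 6.3 AU * 1.496e11 m/AU = 9.4248e+11 m. U = -GM*m/r = -(6.674e-11 * 5.25096e+30 * 2000.0) / 9.4248e+11 = -7.437e+11

-7.437e+11 J


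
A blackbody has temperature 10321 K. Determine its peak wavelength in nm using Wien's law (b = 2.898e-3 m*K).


lam_max = b / T = 2.898e-3 / 10321 = 2.808e-07 m = 280.7867 nm

280.7867 nm


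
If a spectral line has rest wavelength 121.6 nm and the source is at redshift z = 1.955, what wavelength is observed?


lam_obs = lam_emit * (1 + z) = 121.6 * (1 + 1.955) = 359.328

359.328 nm


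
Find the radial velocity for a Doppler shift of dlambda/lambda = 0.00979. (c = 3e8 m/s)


v = (dlambda/lambda) * c = 0.00979 * 3e8 = 2.937e+06

2.937e+06 m/s


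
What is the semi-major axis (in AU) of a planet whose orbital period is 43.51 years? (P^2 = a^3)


a = P^(2/3) = 43.51^(2/3) = 12.3707

12.3707 AU


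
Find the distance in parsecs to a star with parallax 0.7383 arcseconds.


d = 1/p = 1/0.7383 = 1.3545

1.3545 pc


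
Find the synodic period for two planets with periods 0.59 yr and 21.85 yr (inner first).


1/P_syn = |1/P1 - 1/P2| = |1/0.59 - 1/21.85| => P_syn = 0.6064

0.6064 years


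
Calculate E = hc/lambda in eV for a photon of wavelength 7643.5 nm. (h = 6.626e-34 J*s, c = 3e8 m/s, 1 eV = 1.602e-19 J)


E = hc/lambda = 6.626e-34 * 3e8 / 7.644e-06 = 2.601e-20 J = 0.1623 eV

0.1623 eV


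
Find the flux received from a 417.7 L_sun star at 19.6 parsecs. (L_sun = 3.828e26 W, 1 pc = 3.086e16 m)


F = L / (4*pi*d^2) = 1.599e+29 / (4*pi*(6.049e+17)^2) = 3.478e-08

3.478e-08 W/m^2


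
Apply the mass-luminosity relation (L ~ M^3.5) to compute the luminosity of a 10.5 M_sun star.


L/L_sun = (M/M_sun)^3.5 = 10.5^3.5 = 3751.1337

3751.1337 L_sun


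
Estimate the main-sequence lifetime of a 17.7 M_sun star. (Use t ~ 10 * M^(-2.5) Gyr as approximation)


t = 10 * M^(-2.5) = 10 * 17.7^(-2.5) = 0.0076

0.0076 Gyr


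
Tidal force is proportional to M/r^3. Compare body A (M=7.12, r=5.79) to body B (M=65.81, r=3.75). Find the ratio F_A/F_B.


Ratio = (M1/r1^3) / (M2/r2^3) = (7.12/5.79^3) / (65.81/3.75^3) = 0.0294

0.0294


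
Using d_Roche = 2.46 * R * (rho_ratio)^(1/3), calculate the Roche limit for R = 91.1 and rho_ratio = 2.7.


d_Roche = 2.46 * 91.1 * 2.7^(1/3) = 312.0624

312.0624


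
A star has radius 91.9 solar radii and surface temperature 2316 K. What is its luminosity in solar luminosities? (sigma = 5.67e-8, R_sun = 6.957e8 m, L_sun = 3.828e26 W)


R = 91.9 * 6.957e8 m = 6.393483e+10 m. L = 4*pi*R^2*sigma*T^4 = 4*pi*(6.393483e+10)^2 * 5.67e-8 * 2316^4 = 8.379578477e+28 W. L/L_sun = 8.379578477e+28 / 3.828e26 = 218.9023

218.9023 L_sun


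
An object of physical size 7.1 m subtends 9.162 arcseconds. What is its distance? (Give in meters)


D = size / theta_rad, theta_rad = 9.162 * pi/(180*3600) = 4.442e-05, D = 159842.8426

159842.8426 m


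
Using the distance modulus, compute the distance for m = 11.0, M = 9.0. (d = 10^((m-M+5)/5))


d = 10^((m - M + 5)/5) = 10^((11.0 - 9.0 + 5)/5) = 25.1189

25.1189 pc


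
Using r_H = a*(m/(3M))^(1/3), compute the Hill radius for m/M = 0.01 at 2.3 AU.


r_H = a * (m/3M)^(1/3) = 2.3 * (0.01/3)^(1/3) = 0.3436

0.3436 AU


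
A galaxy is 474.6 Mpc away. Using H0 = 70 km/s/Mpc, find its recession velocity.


v = H0 * d = 70 * 474.6 = 33222.0

33222.0 km/s


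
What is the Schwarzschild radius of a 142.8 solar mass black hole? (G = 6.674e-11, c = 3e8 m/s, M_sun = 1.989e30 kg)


M = 142.8 * 1.989e30 kg = 2.840292e+32 kg. rs = 2GM/c^2 = 2 * 6.674e-11 * 2.840292e+32 / (3e8)^2 = 421246.8624

421246.8624 m


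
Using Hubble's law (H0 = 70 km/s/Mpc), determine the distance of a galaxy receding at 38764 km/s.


d = v / H0 = 38764 / 70 = 553.7714

553.7714 Mpc


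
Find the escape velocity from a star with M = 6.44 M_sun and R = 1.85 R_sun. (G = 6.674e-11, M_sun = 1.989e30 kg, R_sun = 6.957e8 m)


M = 6.44 * 1.989e30 kg = 1.280916e+31 kg; R = 1.85 * 6.957e8 m = 1.287045e+09 m. v_esc = sqrt(2GM/R) = sqrt(2 * 6.674e-11 * 1.280916e+31 / 1.287045e+09) = 1.153e+06

1.153e+06 m/s


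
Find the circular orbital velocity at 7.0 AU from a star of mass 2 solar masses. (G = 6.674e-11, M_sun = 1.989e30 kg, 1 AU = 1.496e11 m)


v = sqrt(GM/r) = sqrt(6.674e-11 * 3.978e+30 / 1.047e+12) = 15922.4786

15922.4786 m/s


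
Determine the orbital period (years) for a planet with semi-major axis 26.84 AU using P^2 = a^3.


P = a^(3/2) = 26.84^1.5 = 139.0509

139.0509 years


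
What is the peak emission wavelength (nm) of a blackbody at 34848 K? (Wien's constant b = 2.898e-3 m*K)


lam_max = b / T = 2.898e-3 / 34848 = 8.316e-08 m = 83.1612 nm

83.1612 nm


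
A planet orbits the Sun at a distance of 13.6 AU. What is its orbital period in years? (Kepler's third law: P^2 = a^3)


P = a^(3/2) = 13.6^1.5 = 50.1543

50.1543 years


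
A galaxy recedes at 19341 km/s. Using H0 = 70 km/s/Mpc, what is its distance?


d = v / H0 = 19341 / 70 = 276.3

276.3 Mpc


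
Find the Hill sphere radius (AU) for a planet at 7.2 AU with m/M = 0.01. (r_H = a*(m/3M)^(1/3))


r_H = a * (m/3M)^(1/3) = 7.2 * (0.01/3)^(1/3) = 1.0755

1.0755 AU


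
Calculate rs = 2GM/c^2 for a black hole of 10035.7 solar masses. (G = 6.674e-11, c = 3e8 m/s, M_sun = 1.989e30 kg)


M = 10035.7 * 1.989e30 kg = 1.99610073e+34 kg. rs = 2GM/c^2 = 2 * 6.674e-11 * 1.99610073e+34 / (3e8)^2 = 2.960e+07

2.960e+07 m


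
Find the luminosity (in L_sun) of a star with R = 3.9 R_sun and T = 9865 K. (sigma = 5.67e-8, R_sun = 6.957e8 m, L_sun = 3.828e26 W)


R = 3.9 * 6.957e8 m = 2.71323e+09 m. L = 4*pi*R^2*sigma*T^4 = 4*pi*(2.71323e+09)^2 * 5.67e-8 * 9865^4 = 4.967690176e+28 W. L/L_sun = 4.967690176e+28 / 3.828e26 = 129.7725

129.7725 L_sun


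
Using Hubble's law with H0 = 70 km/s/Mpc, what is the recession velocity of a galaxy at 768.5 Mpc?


v = H0 * d = 70 * 768.5 = 53795.0

53795.0 km/s


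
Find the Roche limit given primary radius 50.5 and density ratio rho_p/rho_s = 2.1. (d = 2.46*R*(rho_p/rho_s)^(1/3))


d_Roche = 2.46 * 50.5 * 2.1^(1/3) = 159.0863

159.0863


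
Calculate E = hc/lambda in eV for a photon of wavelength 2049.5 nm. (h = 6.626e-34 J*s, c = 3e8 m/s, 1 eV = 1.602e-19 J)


E = hc/lambda = 6.626e-34 * 3e8 / 2.050e-06 = 9.699e-20 J = 0.6054 eV

0.6054 eV


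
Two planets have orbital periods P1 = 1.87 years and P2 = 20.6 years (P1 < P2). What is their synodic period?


1/P_syn = |1/P1 - 1/P2| = |1/1.87 - 1/20.6| => P_syn = 2.0567

2.0567 years


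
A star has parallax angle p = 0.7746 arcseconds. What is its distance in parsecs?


d = 1/p = 1/0.7746 = 1.291

1.291 pc


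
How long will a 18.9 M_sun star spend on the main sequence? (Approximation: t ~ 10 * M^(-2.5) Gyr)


t = 10 * M^(-2.5) = 10 * 18.9^(-2.5) = 0.0064

0.0064 Gyr


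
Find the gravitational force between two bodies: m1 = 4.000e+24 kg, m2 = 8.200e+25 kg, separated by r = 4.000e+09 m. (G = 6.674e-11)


F = G*m1*m2/r^2 = 6.674e-11 * 4.000e+24 * 8.200e+25 / (4.000e+09)^2 = 6.674e-11 * 3.280e+50 / 1.600e+19 = 1.368e+21

1.368e+21 N


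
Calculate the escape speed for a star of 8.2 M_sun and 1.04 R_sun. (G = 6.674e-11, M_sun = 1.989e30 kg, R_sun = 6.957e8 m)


M = 8.2 * 1.989e30 kg = 1.63098e+31 kg; R = 1.04 * 6.957e8 m = 7.23528e+08 m. v_esc = sqrt(2GM/R) = sqrt(2 * 6.674e-11 * 1.63098e+31 / 7.23528e+08) = 1.735e+06

1.735e+06 m/s


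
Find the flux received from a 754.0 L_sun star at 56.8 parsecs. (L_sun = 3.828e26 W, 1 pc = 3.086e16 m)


F = L / (4*pi*d^2) = 2.886e+29 / (4*pi*(1.753e+18)^2) = 7.476e-09

7.476e-09 W/m^2


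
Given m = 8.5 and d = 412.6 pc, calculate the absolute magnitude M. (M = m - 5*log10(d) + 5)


M = m - 5*log10(d) + 5 = 8.5 - 5*log10(412.6) + 5 = 0.4224

0.4224


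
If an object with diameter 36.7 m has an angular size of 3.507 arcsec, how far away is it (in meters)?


D = size / theta_rad, theta_rad = 3.507 * pi/(180*3600) = 1.700e-05, D = 2.159e+06

2.159e+06 m


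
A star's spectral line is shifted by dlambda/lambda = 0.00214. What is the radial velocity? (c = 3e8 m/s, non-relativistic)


v = (dlambda/lambda) * c = 0.00214 * 3e8 = 642000.0

642000.0 m/s


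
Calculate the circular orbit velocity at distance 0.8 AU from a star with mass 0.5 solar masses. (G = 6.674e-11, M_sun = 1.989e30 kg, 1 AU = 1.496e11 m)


v = sqrt(GM/r) = sqrt(6.674e-11 * 9.945e+29 / 1.197e+11) = 23549.6634

23549.6634 m/s


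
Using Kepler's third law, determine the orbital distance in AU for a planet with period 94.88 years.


a = P^(2/3) = 94.88^(2/3) = 20.8025

20.8025 AU


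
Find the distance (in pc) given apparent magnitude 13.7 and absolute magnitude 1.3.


d = 10^((m - M + 5)/5) = 10^((13.7 - 1.3 + 5)/5) = 3019.9517

3019.9517 pc


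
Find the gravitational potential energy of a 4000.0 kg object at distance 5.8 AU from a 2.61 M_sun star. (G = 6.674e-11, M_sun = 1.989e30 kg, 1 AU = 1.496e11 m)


M = 2.61 * 1.989e30 kg = 5.19129e+30 kg; r = 5.8 AU * 1.496e11 m/AU = 8.6768e+11 m. U = -GM*m/r = -(6.674e-11 * 5.19129e+30 * 4000.0) / 8.6768e+11 = -1.597e+12

-1.597e+12 J


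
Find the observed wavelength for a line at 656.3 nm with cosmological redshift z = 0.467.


lam_obs = lam_emit * (1 + z) = 656.3 * (1 + 0.467) = 962.7921

962.7921 nm


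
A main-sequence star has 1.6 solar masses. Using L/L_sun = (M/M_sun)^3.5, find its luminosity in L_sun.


L/L_sun = (M/M_sun)^3.5 = 1.6^3.5 = 5.1811

5.1811 L_sun


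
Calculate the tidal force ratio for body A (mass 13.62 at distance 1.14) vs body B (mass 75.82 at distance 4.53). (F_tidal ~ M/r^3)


Ratio = (M1/r1^3) / (M2/r2^3) = (13.62/1.14^3) / (75.82/4.53^3) = 11.2713

11.2713


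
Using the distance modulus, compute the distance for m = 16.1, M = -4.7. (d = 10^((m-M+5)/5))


d = 10^((m - M + 5)/5) = 10^((16.1 - -4.7 + 5)/5) = 144543.9771

144543.9771 pc


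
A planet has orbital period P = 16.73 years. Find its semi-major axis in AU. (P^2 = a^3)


a = P^(2/3) = 16.73^(2/3) = 6.5413

6.5413 AU


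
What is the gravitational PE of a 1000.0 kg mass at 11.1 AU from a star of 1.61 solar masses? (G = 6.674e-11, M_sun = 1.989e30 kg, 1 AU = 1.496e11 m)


M = 1.61 * 1.989e30 kg = 3.20229e+30 kg; r = 11.1 AU * 1.496e11 m/AU = 1.66056e+12 m. U = -GM*m/r = -(6.674e-11 * 3.20229e+30 * 1000.0) / 1.66056e+12 = -1.287e+11

-1.287e+11 J


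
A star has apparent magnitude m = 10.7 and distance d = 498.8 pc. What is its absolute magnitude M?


M = m - 5*log10(d) + 5 = 10.7 - 5*log10(498.8) + 5 = 2.2104

2.2104


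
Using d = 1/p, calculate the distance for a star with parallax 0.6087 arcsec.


d = 1/p = 1/0.6087 = 1.6428

1.6428 pc


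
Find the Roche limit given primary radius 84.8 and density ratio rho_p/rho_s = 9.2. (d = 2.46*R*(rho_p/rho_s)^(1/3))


d_Roche = 2.46 * 84.8 * 9.2^(1/3) = 437.1128

437.1128


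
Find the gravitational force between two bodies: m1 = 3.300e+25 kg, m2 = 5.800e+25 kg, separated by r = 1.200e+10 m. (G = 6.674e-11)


F = G*m1*m2/r^2 = 6.674e-11 * 3.300e+25 * 5.800e+25 / (1.200e+10)^2 = 6.674e-11 * 1.914e+51 / 1.440e+20 = 8.871e+20

8.871e+20 N


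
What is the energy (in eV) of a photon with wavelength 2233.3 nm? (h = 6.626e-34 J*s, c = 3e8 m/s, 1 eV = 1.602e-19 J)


E = hc/lambda = 6.626e-34 * 3e8 / 2.233e-06 = 8.901e-20 J = 0.5556 eV

0.5556 eV


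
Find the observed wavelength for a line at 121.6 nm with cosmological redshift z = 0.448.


lam_obs = lam_emit * (1 + z) = 121.6 * (1 + 0.448) = 176.0768

176.0768 nm


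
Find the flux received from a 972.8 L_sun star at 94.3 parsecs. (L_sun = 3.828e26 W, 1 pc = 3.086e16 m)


F = L / (4*pi*d^2) = 3.724e+29 / (4*pi*(2.910e+18)^2) = 3.499e-09

3.499e-09 W/m^2


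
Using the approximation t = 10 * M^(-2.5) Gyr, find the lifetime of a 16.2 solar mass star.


t = 10 * M^(-2.5) = 10 * 16.2^(-2.5) = 0.0095

0.0095 Gyr


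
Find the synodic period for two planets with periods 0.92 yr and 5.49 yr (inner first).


1/P_syn = |1/P1 - 1/P2| = |1/0.92 - 1/5.49| => P_syn = 1.1052

1.1052 years


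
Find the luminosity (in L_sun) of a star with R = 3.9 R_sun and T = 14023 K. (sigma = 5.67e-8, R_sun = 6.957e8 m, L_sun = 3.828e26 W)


R = 3.9 * 6.957e8 m = 2.71323e+09 m. L = 4*pi*R^2*sigma*T^4 = 4*pi*(2.71323e+09)^2 * 5.67e-8 * 14023^4 = 2.028289208e+29 W. L/L_sun = 2.028289208e+29 / 3.828e26 = 529.8561

529.8561 L_sun


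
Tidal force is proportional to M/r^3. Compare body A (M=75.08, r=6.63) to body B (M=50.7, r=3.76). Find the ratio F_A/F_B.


Ratio = (M1/r1^3) / (M2/r2^3) = (75.08/6.63^3) / (50.7/3.76^3) = 0.2701

0.2701


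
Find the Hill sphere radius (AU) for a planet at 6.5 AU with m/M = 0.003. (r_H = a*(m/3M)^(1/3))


r_H = a * (m/3M)^(1/3) = 6.5 * (0.003/3)^(1/3) = 0.65

0.65 AU


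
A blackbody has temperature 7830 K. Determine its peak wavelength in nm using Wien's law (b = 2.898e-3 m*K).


lam_max = b / T = 2.898e-3 / 7830 = 3.701e-07 m = 370.1149 nm

370.1149 nm


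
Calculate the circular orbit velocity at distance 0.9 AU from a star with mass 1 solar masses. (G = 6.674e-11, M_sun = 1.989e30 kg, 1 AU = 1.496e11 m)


v = sqrt(GM/r) = sqrt(6.674e-11 * 1.989e+30 / 1.346e+11) = 31399.5512

31399.5512 m/s


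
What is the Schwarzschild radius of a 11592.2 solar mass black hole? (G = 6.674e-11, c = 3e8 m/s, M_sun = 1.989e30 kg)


M = 11592.2 * 1.989e30 kg = 2.30568858e+34 kg. rs = 2GM/c^2 = 2 * 6.674e-11 * 2.30568858e+34 / (3e8)^2 = 3.420e+07

3.420e+07 m


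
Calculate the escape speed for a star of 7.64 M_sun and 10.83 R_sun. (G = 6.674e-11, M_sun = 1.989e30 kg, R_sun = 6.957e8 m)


M = 7.64 * 1.989e30 kg = 1.519596e+31 kg; R = 10.83 * 6.957e8 m = 7.534431e+09 m. v_esc = sqrt(2GM/R) = sqrt(2 * 6.674e-11 * 1.519596e+31 / 7.534431e+09) = 518856.1154

518856.1154 m/s


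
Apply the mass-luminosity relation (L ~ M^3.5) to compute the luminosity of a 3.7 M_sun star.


L/L_sun = (M/M_sun)^3.5 = 3.7^3.5 = 97.433

97.433 L_sun


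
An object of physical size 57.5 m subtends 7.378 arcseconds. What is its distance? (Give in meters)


D = size / theta_rad, theta_rad = 7.378 * pi/(180*3600) = 3.577e-05, D = 1.608e+06

1.608e+06 m


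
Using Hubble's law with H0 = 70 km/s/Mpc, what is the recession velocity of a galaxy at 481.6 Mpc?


v = H0 * d = 70 * 481.6 = 33712.0

33712.0 km/s


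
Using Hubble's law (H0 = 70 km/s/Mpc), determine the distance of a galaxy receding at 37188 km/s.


d = v / H0 = 37188 / 70 = 531.2571

531.2571 Mpc


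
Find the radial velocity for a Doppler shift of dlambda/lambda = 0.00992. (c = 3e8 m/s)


v = (dlambda/lambda) * c = 0.00992 * 3e8 = 2.976e+06

2.976e+06 m/s


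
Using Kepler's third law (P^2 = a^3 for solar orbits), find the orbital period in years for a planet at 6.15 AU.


P = a^(3/2) = 6.15^1.5 = 15.2515

15.2515 years


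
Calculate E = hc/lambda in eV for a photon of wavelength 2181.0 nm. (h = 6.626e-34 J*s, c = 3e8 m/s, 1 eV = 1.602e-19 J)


E = hc/lambda = 6.626e-34 * 3e8 / 2.181e-06 = 9.114e-20 J = 0.5689 eV

0.5689 eV


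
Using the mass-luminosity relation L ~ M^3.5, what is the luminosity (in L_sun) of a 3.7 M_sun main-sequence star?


L/L_sun = (M/M_sun)^3.5 = 3.7^3.5 = 97.433

97.433 L_sun


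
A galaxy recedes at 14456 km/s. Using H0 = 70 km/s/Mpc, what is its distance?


d = v / H0 = 14456 / 70 = 206.5143

206.5143 Mpc


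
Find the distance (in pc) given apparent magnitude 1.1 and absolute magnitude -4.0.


d = 10^((m - M + 5)/5) = 10^((1.1 - -4.0 + 5)/5) = 104.7129

104.7129 pc


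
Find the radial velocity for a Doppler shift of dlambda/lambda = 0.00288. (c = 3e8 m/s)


v = (dlambda/lambda) * c = 0.00288 * 3e8 = 864000.0

864000.0 m/s


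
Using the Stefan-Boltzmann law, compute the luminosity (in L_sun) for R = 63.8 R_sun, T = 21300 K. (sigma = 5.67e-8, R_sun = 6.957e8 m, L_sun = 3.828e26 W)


R = 63.8 * 6.957e8 m = 4.438566e+10 m. L = 4*pi*R^2*sigma*T^4 = 4*pi*(4.438566e+10)^2 * 5.67e-8 * 21300^4 = 2.889327032e+32 W. L/L_sun = 2.889327032e+32 / 3.828e26 = 754787.626

754787.626 L_sun


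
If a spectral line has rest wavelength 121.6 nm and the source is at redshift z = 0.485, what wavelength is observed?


lam_obs = lam_emit * (1 + z) = 121.6 * (1 + 0.485) = 180.576

180.576 nm


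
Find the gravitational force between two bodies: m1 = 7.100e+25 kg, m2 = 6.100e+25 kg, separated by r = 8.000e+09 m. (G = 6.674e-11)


F = G*m1*m2/r^2 = 6.674e-11 * 7.100e+25 * 6.100e+25 / (8.000e+09)^2 = 6.674e-11 * 4.331e+51 / 6.400e+19 = 4.516e+21

4.516e+21 N


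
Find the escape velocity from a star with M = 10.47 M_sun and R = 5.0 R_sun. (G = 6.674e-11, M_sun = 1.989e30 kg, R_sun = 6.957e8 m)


M = 10.47 * 1.989e30 kg = 2.082483e+31 kg; R = 5.0 * 6.957e8 m = 3.4785e+09 m. v_esc = sqrt(2GM/R) = sqrt(2 * 6.674e-11 * 2.082483e+31 / 3.4785e+09) = 893928.5905

893928.5905 m/s


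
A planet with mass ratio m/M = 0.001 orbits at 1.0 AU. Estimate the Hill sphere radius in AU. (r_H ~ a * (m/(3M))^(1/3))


r_H = a * (m/3M)^(1/3) = 1.0 * (0.001/3)^(1/3) = 0.0693

0.0693 AU


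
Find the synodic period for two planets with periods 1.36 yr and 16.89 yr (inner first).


1/P_syn = |1/P1 - 1/P2| = |1/1.36 - 1/16.89| => P_syn = 1.4791

1.4791 years


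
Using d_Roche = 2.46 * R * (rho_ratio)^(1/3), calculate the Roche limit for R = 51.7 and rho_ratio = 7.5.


d_Roche = 2.46 * 51.7 * 7.5^(1/3) = 248.9503

248.9503


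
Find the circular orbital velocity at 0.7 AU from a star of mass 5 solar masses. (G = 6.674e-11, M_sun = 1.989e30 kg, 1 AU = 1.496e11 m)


v = sqrt(GM/r) = sqrt(6.674e-11 * 9.945e+30 / 1.047e+11) = 79612.393

79612.393 m/s


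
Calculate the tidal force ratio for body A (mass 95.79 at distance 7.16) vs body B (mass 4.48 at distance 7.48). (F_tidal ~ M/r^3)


Ratio = (M1/r1^3) / (M2/r2^3) = (95.79/7.16^3) / (4.48/7.48^3) = 24.3786

24.3786


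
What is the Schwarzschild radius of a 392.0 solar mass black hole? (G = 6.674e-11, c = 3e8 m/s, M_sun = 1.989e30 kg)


M = 392.0 * 1.989e30 kg = 7.79688e+32 kg. rs = 2GM/c^2 = 2 * 6.674e-11 * 7.79688e+32 / (3e8)^2 = 1.156e+06

1.156e+06 m


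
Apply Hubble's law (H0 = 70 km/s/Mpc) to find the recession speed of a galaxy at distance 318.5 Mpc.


v = H0 * d = 70 * 318.5 = 22295.0

22295.0 km/s


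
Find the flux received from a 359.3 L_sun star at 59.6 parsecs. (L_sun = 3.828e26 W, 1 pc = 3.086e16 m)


F = L / (4*pi*d^2) = 1.375e+29 / (4*pi*(1.839e+18)^2) = 3.235e-09

3.235e-09 W/m^2


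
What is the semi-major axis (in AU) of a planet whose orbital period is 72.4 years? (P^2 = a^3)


a = P^(2/3) = 72.4^(2/3) = 17.371

17.371 AU


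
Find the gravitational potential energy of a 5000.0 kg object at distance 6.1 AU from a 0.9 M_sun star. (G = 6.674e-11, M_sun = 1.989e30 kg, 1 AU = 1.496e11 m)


M = 0.9 * 1.989e30 kg = 1.7901e+30 kg; r = 6.1 AU * 1.496e11 m/AU = 9.1256e+11 m. U = -GM*m/r = -(6.674e-11 * 1.7901e+30 * 5000.0) / 9.1256e+11 = -6.546e+11

-6.546e+11 J


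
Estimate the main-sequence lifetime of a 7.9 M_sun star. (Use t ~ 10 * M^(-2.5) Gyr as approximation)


t = 10 * M^(-2.5) = 10 * 7.9^(-2.5) = 0.057

0.057 Gyr


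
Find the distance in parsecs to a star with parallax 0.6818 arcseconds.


d = 1/p = 1/0.6818 = 1.4667

1.4667 pc


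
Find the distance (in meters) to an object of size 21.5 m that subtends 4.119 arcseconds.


D = size / theta_rad, theta_rad = 4.119 * pi/(180*3600) = 1.997e-05, D = 1.077e+06

1.077e+06 m


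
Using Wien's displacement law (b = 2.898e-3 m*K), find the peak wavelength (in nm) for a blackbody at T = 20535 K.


lam_max = b / T = 2.898e-3 / 20535 = 1.411e-07 m = 141.1249 nm

141.1249 nm


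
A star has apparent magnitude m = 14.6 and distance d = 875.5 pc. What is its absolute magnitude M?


M = m - 5*log10(d) + 5 = 14.6 - 5*log10(875.5) + 5 = 4.8887

4.8887


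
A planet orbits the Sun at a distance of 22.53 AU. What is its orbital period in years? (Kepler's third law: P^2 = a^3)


P = a^(3/2) = 22.53^1.5 = 106.9404

106.9404 years


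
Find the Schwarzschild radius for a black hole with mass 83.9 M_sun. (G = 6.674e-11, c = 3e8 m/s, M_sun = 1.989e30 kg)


M = 83.9 * 1.989e30 kg = 1.668771e+32 kg. rs = 2GM/c^2 = 2 * 6.674e-11 * 1.668771e+32 / (3e8)^2 = 247497.2812

247497.2812 m


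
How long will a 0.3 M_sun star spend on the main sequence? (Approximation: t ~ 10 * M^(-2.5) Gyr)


t = 10 * M^(-2.5) = 10 * 0.3^(-2.5) = 202.8602

202.8602 Gyr


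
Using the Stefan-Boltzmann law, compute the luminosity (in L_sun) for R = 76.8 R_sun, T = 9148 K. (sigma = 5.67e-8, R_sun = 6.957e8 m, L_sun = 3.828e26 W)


R = 76.8 * 6.957e8 m = 5.342976e+10 m. L = 4*pi*R^2*sigma*T^4 = 4*pi*(5.342976e+10)^2 * 5.67e-8 * 9148^4 = 1.424505051e+31 W. L/L_sun = 1.424505051e+31 / 3.828e26 = 37212.7756

37212.7756 L_sun


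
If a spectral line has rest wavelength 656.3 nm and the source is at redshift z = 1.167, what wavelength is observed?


lam_obs = lam_emit * (1 + z) = 656.3 * (1 + 1.167) = 1422.2021

1422.2021 nm


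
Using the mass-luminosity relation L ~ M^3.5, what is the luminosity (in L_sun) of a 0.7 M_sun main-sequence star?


L/L_sun = (M/M_sun)^3.5 = 0.7^3.5 = 0.287

0.287 L_sun


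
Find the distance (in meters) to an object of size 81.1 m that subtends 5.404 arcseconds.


D = size / theta_rad, theta_rad = 5.404 * pi/(180*3600) = 2.620e-05, D = 3.095e+06

3.095e+06 m


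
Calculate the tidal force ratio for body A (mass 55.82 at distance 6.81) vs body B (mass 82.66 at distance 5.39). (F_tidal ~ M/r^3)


Ratio = (M1/r1^3) / (M2/r2^3) = (55.82/6.81^3) / (82.66/5.39^3) = 0.3348

0.3348


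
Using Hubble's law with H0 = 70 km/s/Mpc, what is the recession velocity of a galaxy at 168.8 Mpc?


v = H0 * d = 70 * 168.8 = 11816.0

11816.0 km/s


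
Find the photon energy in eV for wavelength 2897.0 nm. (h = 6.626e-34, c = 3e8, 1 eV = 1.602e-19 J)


E = hc/lambda = 6.626e-34 * 3e8 / 2.897e-06 = 6.862e-20 J = 0.4283 eV

0.4283 eV


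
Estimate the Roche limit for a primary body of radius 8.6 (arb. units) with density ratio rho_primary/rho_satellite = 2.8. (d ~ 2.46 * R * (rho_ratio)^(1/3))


d_Roche = 2.46 * 8.6 * 2.8^(1/3) = 29.8185

29.8185


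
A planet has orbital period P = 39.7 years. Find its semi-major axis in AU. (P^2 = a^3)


a = P^(2/3) = 39.7^(2/3) = 11.6375

11.6375 AU


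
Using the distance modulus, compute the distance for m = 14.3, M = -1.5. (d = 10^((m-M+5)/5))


d = 10^((m - M + 5)/5) = 10^((14.3 - -1.5 + 5)/5) = 14454.3977

14454.3977 pc


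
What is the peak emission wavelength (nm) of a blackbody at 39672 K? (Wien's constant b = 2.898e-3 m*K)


lam_max = b / T = 2.898e-3 / 39672 = 7.305e-08 m = 73.049 nm

73.049 nm


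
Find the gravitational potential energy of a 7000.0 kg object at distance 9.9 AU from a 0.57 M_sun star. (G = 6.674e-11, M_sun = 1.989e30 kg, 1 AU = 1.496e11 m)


M = 0.57 * 1.989e30 kg = 1.13373e+30 kg; r = 9.9 AU * 1.496e11 m/AU = 1.48104e+12 m. U = -GM*m/r = -(6.674e-11 * 1.13373e+30 * 7000.0) / 1.48104e+12 = -3.576e+11

-3.576e+11 J


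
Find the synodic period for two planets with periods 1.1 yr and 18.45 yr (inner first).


1/P_syn = |1/P1 - 1/P2| = |1/1.1 - 1/18.45| => P_syn = 1.1697

1.1697 years


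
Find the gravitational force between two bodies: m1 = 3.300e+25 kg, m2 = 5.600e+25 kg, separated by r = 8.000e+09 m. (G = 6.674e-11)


F = G*m1*m2/r^2 = 6.674e-11 * 3.300e+25 * 5.600e+25 / (8.000e+09)^2 = 6.674e-11 * 1.848e+51 / 6.400e+19 = 1.927e+21

1.927e+21 N


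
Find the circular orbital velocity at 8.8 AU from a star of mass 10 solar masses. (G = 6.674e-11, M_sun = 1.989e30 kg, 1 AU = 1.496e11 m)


v = sqrt(GM/r) = sqrt(6.674e-11 * 1.989e+31 / 1.316e+12) = 31754.3597

31754.3597 m/s


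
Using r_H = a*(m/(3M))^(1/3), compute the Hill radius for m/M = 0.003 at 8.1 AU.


r_H = a * (m/3M)^(1/3) = 8.1 * (0.003/3)^(1/3) = 0.81

0.81 AU


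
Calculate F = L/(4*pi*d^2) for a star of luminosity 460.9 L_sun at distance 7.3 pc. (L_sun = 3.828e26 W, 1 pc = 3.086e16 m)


F = L / (4*pi*d^2) = 1.764e+29 / (4*pi*(2.253e+17)^2) = 2.767e-07

2.767e-07 W/m^2


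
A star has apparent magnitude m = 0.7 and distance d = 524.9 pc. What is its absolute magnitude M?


M = m - 5*log10(d) + 5 = 0.7 - 5*log10(524.9) + 5 = -7.9004

-7.9004


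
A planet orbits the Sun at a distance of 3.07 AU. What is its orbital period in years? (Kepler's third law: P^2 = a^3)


P = a^(3/2) = 3.07^1.5 = 5.3791

5.3791 years


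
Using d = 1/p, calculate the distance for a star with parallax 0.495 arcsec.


d = 1/p = 1/0.495 = 2.0202

2.0202 pc


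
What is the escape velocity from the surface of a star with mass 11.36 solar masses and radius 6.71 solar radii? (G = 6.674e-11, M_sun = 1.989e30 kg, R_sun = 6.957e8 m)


M = 11.36 * 1.989e30 kg = 2.259504e+31 kg; R = 6.71 * 6.957e8 m = 4.668147e+09 m. v_esc = sqrt(2GM/R) = sqrt(2 * 6.674e-11 * 2.259504e+31 / 4.668147e+09) = 803789.6218

803789.6218 m/s


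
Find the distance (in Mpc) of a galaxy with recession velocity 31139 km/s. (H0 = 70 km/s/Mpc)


d = v / H0 = 31139 / 70 = 444.8429

444.8429 Mpc


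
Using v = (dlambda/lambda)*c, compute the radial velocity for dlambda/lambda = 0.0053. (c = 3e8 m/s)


v = (dlambda/lambda) * c = 0.0053 * 3e8 = 1.590e+06

1.590e+06 m/s


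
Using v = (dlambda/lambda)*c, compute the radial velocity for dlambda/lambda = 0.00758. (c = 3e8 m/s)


v = (dlambda/lambda) * c = 0.00758 * 3e8 = 2.274e+06

2.274e+06 m/s


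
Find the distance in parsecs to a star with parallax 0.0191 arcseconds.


d = 1/p = 1/0.0191 = 52.356

52.356 pc


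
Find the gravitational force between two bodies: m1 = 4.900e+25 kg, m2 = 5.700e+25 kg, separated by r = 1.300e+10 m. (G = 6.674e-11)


F = G*m1*m2/r^2 = 6.674e-11 * 4.900e+25 * 5.700e+25 / (1.300e+10)^2 = 6.674e-11 * 2.793e+51 / 1.690e+20 = 1.103e+21

1.103e+21 N


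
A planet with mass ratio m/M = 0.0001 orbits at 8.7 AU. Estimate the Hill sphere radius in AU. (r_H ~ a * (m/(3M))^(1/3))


r_H = a * (m/3M)^(1/3) = 8.7 * (0.0001/3)^(1/3) = 0.28

0.28 AU
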